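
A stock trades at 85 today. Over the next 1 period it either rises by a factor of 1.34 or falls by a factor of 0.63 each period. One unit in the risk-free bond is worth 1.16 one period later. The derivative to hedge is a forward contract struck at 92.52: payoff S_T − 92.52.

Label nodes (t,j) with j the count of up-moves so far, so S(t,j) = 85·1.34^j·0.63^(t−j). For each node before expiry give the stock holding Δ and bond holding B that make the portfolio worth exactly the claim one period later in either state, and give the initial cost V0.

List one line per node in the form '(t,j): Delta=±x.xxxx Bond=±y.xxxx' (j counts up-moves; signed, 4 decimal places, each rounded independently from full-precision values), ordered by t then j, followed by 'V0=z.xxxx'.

(0,0): Delta=1.0000 Bond=-79.7586
V0=5.2414

The replicating-portfolio and risk-neutral prices coincide; use p* = (1.16−0.63)/(1.34−0.63) = 0.7465 for the latter.
Terminal values V(1,·): V(1,0)=-38.9700, V(1,1)=21.3800
(0,0): S=85.0000. Δ = (V_up−V_dn)/(S_up−S_dn) = (21.3800−-38.9700)/(113.9000−53.5500) = 1.0000. V = [p*·21.3800 + (1−p*)·-38.9700]/1.16 = 5.2414. B = V − Δ·S = -79.7586.
Each (Δ,B) replicates both successor values, so the strategy is self-financing and V0 is arbitrage-free.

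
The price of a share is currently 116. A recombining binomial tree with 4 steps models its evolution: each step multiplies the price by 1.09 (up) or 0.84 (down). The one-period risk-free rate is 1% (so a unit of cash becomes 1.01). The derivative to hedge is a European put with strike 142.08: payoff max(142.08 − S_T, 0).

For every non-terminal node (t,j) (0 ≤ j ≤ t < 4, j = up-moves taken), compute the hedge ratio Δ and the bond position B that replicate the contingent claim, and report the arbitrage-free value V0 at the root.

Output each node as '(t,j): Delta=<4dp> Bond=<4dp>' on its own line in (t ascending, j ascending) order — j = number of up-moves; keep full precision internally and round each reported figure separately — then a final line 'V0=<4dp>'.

No-arbitrage ⇒ martingale measure with p* = (R−d)/(u−d) = 0.6800.
Terminal values V(4,·): V(4,0)=84.3269, V(4,1)=67.1385, V(4,2)=44.8345, V(4,3)=15.8924, V(4,4)=0.0000
  t=3,j=0: stock 68.7537 → up 74.9415 (V=67.1385), down 57.7531 (V=84.3269). Price 71.9196; hedge Δ=-1.0000, bond B=140.6733.
  t=3,j=1: stock 89.2161 → up 97.2455 (V=44.8345), down 74.9415 (V=67.1385). Price 51.4572; hedge Δ=-1.0000, bond B=140.6733.
  t=3,j=2: stock 115.7685 → up 126.1876 (V=15.8924), down 97.2455 (V=44.8345). Price 24.9048; hedge Δ=-1.0000, bond B=140.6733.
  t=3,j=3: stock 150.2234 → up 163.7435 (V=0.0000), down 126.1876 (V=15.8924). Price 5.0352; hedge Δ=-0.4232, bond B=68.6047.
  t=2,j=0: stock 81.8496 → up 89.2161 (V=51.4572), down 68.7537 (V=71.9196). Price 57.4309; hedge Δ=-1.0000, bond B=139.2805.
  t=2,j=1: stock 106.2096 → up 115.7685 (V=24.9048), down 89.2161 (V=51.4572). Price 33.0709; hedge Δ=-1.0000, bond B=139.2805.
  t=2,j=2: stock 137.8196 → up 150.2234 (V=5.0352), down 115.7685 (V=24.9048). Price 11.2807; hedge Δ=-0.5767, bond B=90.7591.
  t=1,j=0: stock 97.4400 → up 106.2096 (V=33.0709), down 81.8496 (V=57.4309). Price 40.4614; hedge Δ=-1.0000, bond B=137.9014.
  t=1,j=1: stock 126.4400 → up 137.8196 (V=11.2807), down 106.2096 (V=33.0709). Price 18.0728; hedge Δ=-0.6893, bond B=105.2336.
  t=0,j=0: stock 116.0000 → up 126.4400 (V=18.0728), down 97.4400 (V=40.4614). Price 24.9873; hedge Δ=-0.7720, bond B=114.5419.
Check: Δ(0,0)·S0 + B(0,0) = 24.9873 = V0.

(0,0): Delta=-0.7720 Bond=114.5419
(1,0): Delta=-1.0000 Bond=137.9014
(1,1): Delta=-0.6893 Bond=105.2336
(2,0): Delta=-1.0000 Bond=139.2805
(2,1): Delta=-1.0000 Bond=139.2805
(2,2): Delta=-0.5767 Bond=90.7591
(3,0): Delta=-1.0000 Bond=140.6733
(3,1): Delta=-1.0000 Bond=140.6733
(3,2): Delta=-1.0000 Bond=140.6733
(3,3): Delta=-0.4232 Bond=68.6047
V0=24.9873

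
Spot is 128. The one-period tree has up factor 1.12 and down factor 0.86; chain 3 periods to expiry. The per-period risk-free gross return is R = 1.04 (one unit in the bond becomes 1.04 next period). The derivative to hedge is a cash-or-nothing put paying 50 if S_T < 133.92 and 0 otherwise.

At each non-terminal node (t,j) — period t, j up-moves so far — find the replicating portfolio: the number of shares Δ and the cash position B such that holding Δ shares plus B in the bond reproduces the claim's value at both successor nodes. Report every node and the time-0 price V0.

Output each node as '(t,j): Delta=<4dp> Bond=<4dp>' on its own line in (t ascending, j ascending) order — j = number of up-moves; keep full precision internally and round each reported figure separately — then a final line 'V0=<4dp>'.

(0,0): Delta=-0.5918 Bond=85.7839
(1,0): Delta=-1.1629 Bond=152.0868
(1,1): Delta=-0.3969 Bond=61.2724
(2,0): Delta=0.0000 Bond=48.0769
(2,1): Delta=-1.5598 Bond=207.1006
(2,2): Delta=0.0000 Bond=0.0000
V0=10.0351

No-arbitrage ⇒ martingale measure with p* = (R−d)/(u−d) = 0.6923.
Terminal values V(3,·): V(3,0)=50.0000, V(3,1)=50.0000, V(3,2)=0.0000, V(3,3)=0.0000
(2,0): S=94.6688. Δ = (V_up−V_dn)/(S_up−S_dn) = (50.0000−50.0000)/(106.0291−81.4152) = 0.0000. V = [p*·50.0000 + (1−p*)·50.0000]/1.04 = 48.0769. B = V − Δ·S = 48.0769.
(2,1): S=123.2896. Δ = (V_up−V_dn)/(S_up−S_dn) = (0.0000−50.0000)/(138.0844−106.0291) = -1.5598. V = [p*·0.0000 + (1−p*)·50.0000]/1.04 = 14.7929. B = V − Δ·S = 207.1006.
(2,2): S=160.5632. Δ = (V_up−V_dn)/(S_up−S_dn) = (0.0000−0.0000)/(179.8308−138.0844) = 0.0000. V = [p*·0.0000 + (1−p*)·0.0000]/1.04 = 0.0000. B = V − Δ·S = 0.0000.
(1,0): S=110.0800. Δ = (V_up−V_dn)/(S_up−S_dn) = (14.7929−48.0769)/(123.2896−94.6688) = -1.1629. V = [p*·14.7929 + (1−p*)·48.0769]/1.04 = 24.0713. B = V − Δ·S = 152.0868.
(1,1): S=143.3600. Δ = (V_up−V_dn)/(S_up−S_dn) = (0.0000−14.7929)/(160.5632−123.2896) = -0.3969. V = [p*·0.0000 + (1−p*)·14.7929]/1.04 = 4.3766. B = V − Δ·S = 61.2724.
(0,0): S=128.0000. Δ = (V_up−V_dn)/(S_up−S_dn) = (4.3766−24.0713)/(143.3600−110.0800) = -0.5918. V = [p*·4.3766 + (1−p*)·24.0713]/1.04 = 10.0351. B = V − Δ·S = 85.7839.
Self-financing check: at every node Δ·S+B equals the discounted successor values.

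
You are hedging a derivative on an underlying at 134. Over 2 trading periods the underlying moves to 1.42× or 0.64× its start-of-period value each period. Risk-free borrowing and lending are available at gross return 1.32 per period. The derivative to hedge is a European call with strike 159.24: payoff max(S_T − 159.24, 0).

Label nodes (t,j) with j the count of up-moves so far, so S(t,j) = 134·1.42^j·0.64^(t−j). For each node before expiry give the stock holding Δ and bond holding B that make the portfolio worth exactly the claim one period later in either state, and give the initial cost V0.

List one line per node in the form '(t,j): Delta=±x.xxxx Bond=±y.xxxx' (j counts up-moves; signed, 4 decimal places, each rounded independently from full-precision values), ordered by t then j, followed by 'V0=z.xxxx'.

(0,0): Delta=0.7011 Bond=-45.5521
(1,0): Delta=0.0000 Bond=0.0000
(1,1): Delta=0.7476 Bond=-68.9713
V0=48.3992

The replicating-portfolio and risk-neutral prices coincide; use p* = (1.32−0.64)/(1.42−0.64) = 0.8718 for the latter.
Payoff layer (t=2): V(2,0)=0.0000, V(2,1)=0.0000, V(2,2)=110.9576
  t=1,j=0: stock 85.7600 → up 121.7792 (V=0.0000), down 54.8864 (V=0.0000). Price 0.0000; hedge Δ=0.0000, bond B=0.0000.
  t=1,j=1: stock 190.2800 → up 270.1976 (V=110.9576), down 121.7792 (V=0.0000). Price 73.2820; hedge Δ=0.7476, bond B=-68.9713.
  t=0,j=0: stock 134.0000 → up 190.2800 (V=73.2820), down 85.7600 (V=0.0000). Price 48.3992; hedge Δ=0.7011, bond B=-45.5521.
Check: Δ(0,0)·S0 + B(0,0) = 48.3992 = V0.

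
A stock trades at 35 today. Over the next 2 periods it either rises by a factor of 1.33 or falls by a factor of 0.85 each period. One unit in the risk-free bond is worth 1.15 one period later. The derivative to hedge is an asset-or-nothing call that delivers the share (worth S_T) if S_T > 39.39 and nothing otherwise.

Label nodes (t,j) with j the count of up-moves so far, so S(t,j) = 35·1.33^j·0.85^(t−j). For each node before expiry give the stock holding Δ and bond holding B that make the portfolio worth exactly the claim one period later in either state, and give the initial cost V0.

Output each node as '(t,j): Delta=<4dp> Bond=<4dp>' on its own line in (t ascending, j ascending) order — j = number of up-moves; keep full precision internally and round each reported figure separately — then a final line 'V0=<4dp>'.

No-arbitrage ⇒ martingale measure with p* = (R−d)/(u−d) = 0.6250.
Payoff layer (t=2): V(2,0)=0.0000, V(2,1)=39.5675, V(2,2)=61.9115
Node (1,0) S=29.7500: V=(p*·39.5675+(1−p*)·0.0000)/1.15=21.5041; Δ=(39.5675−0.0000)/(39.5675−25.2875)=2.7708; B=V−Δ·S=-60.9282
Node (1,1) S=46.5500: V=(p*·61.9115+(1−p*)·39.5675)/1.15=46.5500; Δ=(61.9115−39.5675)/(61.9115−39.5675)=1.0000; B=V−Δ·S=0.0000
Node (0,0) S=35.0000: V=(p*·46.5500+(1−p*)·21.5041)/1.15=32.3111; Δ=(46.5500−21.5041)/(46.5500−29.7500)=1.4908; B=V−Δ·S=-19.8679
Check: Δ(0,0)·S0 + B(0,0) = 32.3111 = V0.

(0,0): Delta=1.4908 Bond=-19.8679
(1,0): Delta=2.7708 Bond=-60.9282
(1,1): Delta=1.0000 Bond=0.0000
V0=32.3111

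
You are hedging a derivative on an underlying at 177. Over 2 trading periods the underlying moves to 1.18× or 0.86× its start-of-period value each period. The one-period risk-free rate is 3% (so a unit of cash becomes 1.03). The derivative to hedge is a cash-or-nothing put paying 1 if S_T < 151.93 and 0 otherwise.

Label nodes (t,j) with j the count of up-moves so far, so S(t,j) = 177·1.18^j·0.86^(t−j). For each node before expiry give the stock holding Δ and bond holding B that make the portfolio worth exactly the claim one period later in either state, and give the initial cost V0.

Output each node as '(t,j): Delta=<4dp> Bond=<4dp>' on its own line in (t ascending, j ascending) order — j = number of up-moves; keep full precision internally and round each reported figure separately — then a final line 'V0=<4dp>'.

(0,0): Delta=-0.0080 Bond=1.6293
(1,0): Delta=-0.0205 Bond=3.5801
(1,1): Delta=0.0000 Bond=0.0000
V0=0.2071

Under the risk-neutral measure, an up-move has probability p* = (R−d)/(u−d) = 0.5313 and values discount at R = 1.03.
Terminal payoffs: V(2,0)=1.0000, V(2,1)=0.0000, V(2,2)=0.0000
  t=1,j=0: stock 152.2200 → up 179.6196 (V=0.0000), down 130.9092 (V=1.0000). Price 0.4551; hedge Δ=-0.0205, bond B=3.5801.
  t=1,j=1: stock 208.8600 → up 246.4548 (V=0.0000), down 179.6196 (V=0.0000). Price 0.0000; hedge Δ=0.0000, bond B=0.0000.
  t=0,j=0: stock 177.0000 → up 208.8600 (V=0.0000), down 152.2200 (V=0.4551). Price 0.2071; hedge Δ=-0.0080, bond B=1.6293.
The time-0 hedge costs 0.2071, which is the no-arbitrage price.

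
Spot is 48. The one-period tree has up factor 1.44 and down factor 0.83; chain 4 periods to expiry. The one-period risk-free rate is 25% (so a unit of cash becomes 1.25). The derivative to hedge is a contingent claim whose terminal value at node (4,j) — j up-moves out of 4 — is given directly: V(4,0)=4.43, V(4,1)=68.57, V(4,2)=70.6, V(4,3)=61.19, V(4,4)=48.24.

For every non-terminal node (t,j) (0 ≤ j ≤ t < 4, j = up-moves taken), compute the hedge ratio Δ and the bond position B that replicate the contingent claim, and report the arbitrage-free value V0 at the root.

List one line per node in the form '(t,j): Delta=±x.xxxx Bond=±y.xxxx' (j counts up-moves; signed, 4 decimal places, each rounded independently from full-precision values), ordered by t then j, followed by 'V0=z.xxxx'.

Risk-neutral probability p* = (R−d)/(u−d) = (1.25−0.83)/(1.44−0.83) = 0.6885.
At expiry t=4: V(4,0)=4.4300, V(4,1)=68.5700, V(4,2)=70.6000, V(4,3)=61.1900, V(4,4)=48.2400
  t=3,j=0: stock 27.4458 → up 39.5219 (V=68.5700), down 22.7800 (V=4.4300). Price 38.8736; hedge Δ=3.8311, bond B=-66.2740.
  t=3,j=1: stock 47.6168 → up 68.5681 (V=70.6000), down 39.5219 (V=68.5700). Price 55.9742; hedge Δ=0.0699, bond B=52.6463.
  t=3,j=2: stock 82.6122 → up 118.9616 (V=61.1900), down 68.5681 (V=70.6000). Price 51.2968; hedge Δ=-0.1867, bond B=66.7230.
  t=3,j=3: stock 143.3272 → up 206.3912 (V=48.2400), down 118.9616 (V=61.1900). Price 41.8189; hedge Δ=-0.1481, bond B=63.0484.
  t=2,j=0: stock 33.0672 → up 47.6168 (V=55.9742), down 27.4458 (V=38.8736). Price 40.5182; hedge Δ=0.8478, bond B=12.4844.
  t=2,j=1: stock 57.3696 → up 82.6122 (V=51.2968), down 47.6168 (V=55.9742). Price 42.2029; hedge Δ=-0.1337, bond B=49.8708.
  t=2,j=2: stock 99.5328 → up 143.3272 (V=41.8189), down 82.6122 (V=51.2968). Price 35.8168; hedge Δ=-0.1561, bond B=51.3544.
  t=1,j=0: stock 39.8400 → up 57.3696 (V=42.2029), down 33.0672 (V=40.5182). Price 33.3425; hedge Δ=0.0693, bond B=30.5807.
  t=1,j=1: stock 69.1200 → up 99.5328 (V=35.8168), down 57.3696 (V=42.2029). Price 30.2447; hedge Δ=-0.1515, bond B=40.7138.
  t=0,j=0: stock 48.0000 → up 69.1200 (V=30.2447), down 39.8400 (V=33.3425). Price 24.9677; hedge Δ=-0.1058, bond B=30.0461.
Self-financing check: at every node Δ·S+B equals the discounted successor values.

(0,0): Delta=-0.1058 Bond=30.0461
(1,0): Delta=0.0693 Bond=30.5807
(1,1): Delta=-0.1515 Bond=40.7138
(2,0): Delta=0.8478 Bond=12.4844
(2,1): Delta=-0.1337 Bond=49.8708
(2,2): Delta=-0.1561 Bond=51.3544
(3,0): Delta=3.8311 Bond=-66.2740
(3,1): Delta=0.0699 Bond=52.6463
(3,2): Delta=-0.1867 Bond=66.7230
(3,3): Delta=-0.1481 Bond=63.0484
V0=24.9677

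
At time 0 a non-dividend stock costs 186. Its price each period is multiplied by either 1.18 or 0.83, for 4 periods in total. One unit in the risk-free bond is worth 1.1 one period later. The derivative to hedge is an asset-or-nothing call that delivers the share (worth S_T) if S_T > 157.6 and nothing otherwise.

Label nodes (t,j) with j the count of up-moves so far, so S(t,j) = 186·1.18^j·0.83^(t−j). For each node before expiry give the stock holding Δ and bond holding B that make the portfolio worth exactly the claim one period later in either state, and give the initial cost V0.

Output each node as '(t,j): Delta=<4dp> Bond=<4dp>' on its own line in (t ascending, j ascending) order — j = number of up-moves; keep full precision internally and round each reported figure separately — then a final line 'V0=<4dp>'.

Risk-neutral probability p* = (R−d)/(u−d) = (1.1−0.83)/(1.18−0.83) = 0.7714.
Terminal values V(4,·): V(4,0)=0.0000, V(4,1)=0.0000, V(4,2)=178.4157, V(4,3)=253.6513, V(4,4)=360.6127
  t=3,j=0: stock 106.3524 → up 125.4958 (V=0.0000), down 88.2725 (V=0.0000). Price 0.0000; hedge Δ=0.0000, bond B=0.0000.
  t=3,j=1: stock 151.1998 → up 178.4157 (V=178.4157), down 125.4958 (V=0.0000). Price 125.1227; hedge Δ=3.3714, bond B=-384.6365.
  t=3,j=2: stock 214.9587 → up 253.6513 (V=253.6513), down 178.4157 (V=178.4157). Price 214.9587; hedge Δ=1.0000, bond B=0.0000.
  t=3,j=3: stock 305.6040 → up 360.6127 (V=360.6127), down 253.6513 (V=253.6513). Price 305.6040; hedge Δ=1.0000, bond B=0.0000.
  t=2,j=0: stock 128.1354 → up 151.1998 (V=125.1227), down 106.3524 (V=0.0000). Price 87.7484; hedge Δ=2.7900, bond B=-269.7451.
  t=2,j=1: stock 182.1684 → up 214.9587 (V=214.9587), down 151.1998 (V=125.1227). Price 176.7498; hedge Δ=1.4090, bond B=-79.9245.
  t=2,j=2: stock 258.9864 → up 305.6040 (V=305.6040), down 214.9587 (V=214.9587). Price 258.9864; hedge Δ=1.0000, bond B=0.0000.
  t=1,j=0: stock 154.3800 → up 182.1684 (V=176.7498), down 128.1354 (V=87.7484). Price 142.1878; hedge Δ=1.6472, bond B=-112.1019.
  t=1,j=1: stock 219.4800 → up 258.9864 (V=258.9864), down 182.1684 (V=176.7498). Price 218.3541; hedge Δ=1.0705, bond B=-16.6077.
  t=0,j=0: stock 186.0000 → up 219.4800 (V=218.3541), down 154.3800 (V=142.1878). Price 182.6769; hedge Δ=1.1700, bond B=-34.9408.
The time-0 hedge costs 182.6769, which is the no-arbitrage price.

(0,0): Delta=1.1700 Bond=-34.9408
(1,0): Delta=1.6472 Bond=-112.1019
(1,1): Delta=1.0705 Bond=-16.6077
(2,0): Delta=2.7900 Bond=-269.7451
(2,1): Delta=1.4090 Bond=-79.9245
(2,2): Delta=1.0000 Bond=0.0000
(3,0): Delta=0.0000 Bond=0.0000
(3,1): Delta=3.3714 Bond=-384.6365
(3,2): Delta=1.0000 Bond=0.0000
(3,3): Delta=1.0000 Bond=0.0000
V0=182.6769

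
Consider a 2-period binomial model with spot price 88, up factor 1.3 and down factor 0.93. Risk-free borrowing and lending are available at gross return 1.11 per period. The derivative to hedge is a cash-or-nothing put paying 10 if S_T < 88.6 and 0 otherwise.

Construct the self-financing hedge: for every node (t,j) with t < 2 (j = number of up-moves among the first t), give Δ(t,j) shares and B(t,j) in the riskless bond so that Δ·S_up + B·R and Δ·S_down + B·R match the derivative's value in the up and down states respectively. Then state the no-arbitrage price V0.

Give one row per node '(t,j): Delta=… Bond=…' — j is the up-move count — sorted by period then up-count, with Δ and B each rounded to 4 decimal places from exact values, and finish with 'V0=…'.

(0,0): Delta=-0.1421 Bond=14.6436
(1,0): Delta=-0.3302 Bond=31.6533
(1,1): Delta=0.0000 Bond=0.0000
V0=2.1402

No-arbitrage ⇒ martingale measure with p* = (R−d)/(u−d) = 0.4865.
Payoff layer (t=2): V(2,0)=10.0000, V(2,1)=0.0000, V(2,2)=0.0000
Node (1,0) S=81.8400: V=(p*·0.0000+(1−p*)·10.0000)/1.11=4.6262; Δ=(0.0000−10.0000)/(106.3920−76.1112)=-0.3302; B=V−Δ·S=31.6533
Node (1,1) S=114.4000: V=(p*·0.0000+(1−p*)·0.0000)/1.11=0.0000; Δ=(0.0000−0.0000)/(148.7200−106.3920)=0.0000; B=V−Δ·S=0.0000
Node (0,0) S=88.0000: V=(p*·0.0000+(1−p*)·4.6262)/1.11=2.1402; Δ=(0.0000−4.6262)/(114.4000−81.8400)=-0.1421; B=V−Δ·S=14.6436
Root portfolio cost Δ·88+B reproduces V0=2.1402.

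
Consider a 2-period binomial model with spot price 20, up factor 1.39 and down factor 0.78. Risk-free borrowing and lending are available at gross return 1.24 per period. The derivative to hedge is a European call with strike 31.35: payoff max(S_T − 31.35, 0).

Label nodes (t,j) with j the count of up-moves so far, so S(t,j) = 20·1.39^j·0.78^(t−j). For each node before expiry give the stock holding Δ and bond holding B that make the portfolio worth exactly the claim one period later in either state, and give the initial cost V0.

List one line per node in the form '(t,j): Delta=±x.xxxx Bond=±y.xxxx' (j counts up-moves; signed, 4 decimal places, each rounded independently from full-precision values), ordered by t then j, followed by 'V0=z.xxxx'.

(0,0): Delta=0.3635 Bond=-4.5729
(1,0): Delta=0.0000 Bond=0.0000
(1,1): Delta=0.4300 Bond=-7.5195
V0=2.6969

Under the risk-neutral measure, an up-move has probability p* = (R−d)/(u−d) = 0.7541 and values discount at R = 1.24.
At expiry t=2: V(2,0)=0.0000, V(2,1)=0.0000, V(2,2)=7.2920
Node (1,0) S=15.6000: V=(p*·0.0000+(1−p*)·0.0000)/1.24=0.0000; Δ=(0.0000−0.0000)/(21.6840−12.1680)=0.0000; B=V−Δ·S=0.0000
Node (1,1) S=27.8000: V=(p*·7.2920+(1−p*)·0.0000)/1.24=4.4346; Δ=(7.2920−0.0000)/(38.6420−21.6840)=0.4300; B=V−Δ·S=-7.5195
Node (0,0) S=20.0000: V=(p*·4.4346+(1−p*)·0.0000)/1.24=2.6969; Δ=(4.4346−0.0000)/(27.8000−15.6000)=0.3635; B=V−Δ·S=-4.5729
The time-0 hedge costs 2.6969, which is the no-arbitrage price.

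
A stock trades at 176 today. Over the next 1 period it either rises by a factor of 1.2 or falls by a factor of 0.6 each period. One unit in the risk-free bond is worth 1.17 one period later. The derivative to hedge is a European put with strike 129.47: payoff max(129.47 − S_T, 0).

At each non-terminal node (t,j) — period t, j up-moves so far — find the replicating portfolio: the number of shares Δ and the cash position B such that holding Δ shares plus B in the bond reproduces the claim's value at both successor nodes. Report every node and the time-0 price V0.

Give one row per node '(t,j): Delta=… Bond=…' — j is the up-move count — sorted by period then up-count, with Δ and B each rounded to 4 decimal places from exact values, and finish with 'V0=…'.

The replicating-portfolio and risk-neutral prices coincide; use p* = (1.17−0.6)/(1.2−0.6) = 0.9500 for the latter.
At expiry t=1: V(1,0)=23.8700, V(1,1)=0.0000
  t=0,j=0: stock 176.0000 → up 211.2000 (V=0.0000), down 105.6000 (V=23.8700). Price 1.0201; hedge Δ=-0.2260, bond B=40.8034.
Root portfolio cost Δ·176+B reproduces V0=1.0201.

(0,0): Delta=-0.2260 Bond=40.8034
V0=1.0201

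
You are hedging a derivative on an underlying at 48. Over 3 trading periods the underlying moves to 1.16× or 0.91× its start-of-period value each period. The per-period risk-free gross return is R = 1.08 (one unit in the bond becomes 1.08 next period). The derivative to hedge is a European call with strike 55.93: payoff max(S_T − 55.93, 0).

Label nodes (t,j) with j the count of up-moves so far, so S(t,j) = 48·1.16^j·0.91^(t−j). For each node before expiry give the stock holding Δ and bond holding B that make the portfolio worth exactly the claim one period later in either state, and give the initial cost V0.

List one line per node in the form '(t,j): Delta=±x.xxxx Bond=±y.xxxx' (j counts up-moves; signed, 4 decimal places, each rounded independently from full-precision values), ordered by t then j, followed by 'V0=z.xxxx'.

(0,0): Delta=0.6219 Bond=-24.1088
(1,0): Delta=0.1641 Bond=-6.0390
(1,1): Delta=0.7909 Bond=-35.4486
(2,0): Delta=0.0000 Bond=0.0000
(2,1): Delta=0.2247 Bond=-9.5914
(2,2): Delta=1.0000 Bond=-51.7870
V0=5.7436

No-arbitrage ⇒ martingale measure with p* = (R−d)/(u−d) = 0.6800.
Payoff layer (t=3): V(3,0)=0.0000, V(3,1)=0.0000, V(3,2)=2.8458, V(3,3)=18.9930
  t=2,j=0: stock 39.7488 → up 46.1086 (V=0.0000), down 36.1714 (V=0.0000). Price 0.0000; hedge Δ=0.0000, bond B=0.0000.
  t=2,j=1: stock 50.6688 → up 58.7758 (V=2.8458), down 46.1086 (V=0.0000). Price 1.7918; hedge Δ=0.2247, bond B=-9.5914.
  t=2,j=2: stock 64.5888 → up 74.9230 (V=18.9930), down 58.7758 (V=2.8458). Price 12.8018; hedge Δ=1.0000, bond B=-51.7870.
  t=1,j=0: stock 43.6800 → up 50.6688 (V=1.7918), down 39.7488 (V=0.0000). Price 1.1282; hedge Δ=0.1641, bond B=-6.0390.
  t=1,j=1: stock 55.6800 → up 64.5888 (V=12.8018), down 50.6688 (V=1.7918). Price 8.5913; hedge Δ=0.7909, bond B=-35.4486.
  t=0,j=0: stock 48.0000 → up 55.6800 (V=8.5913), down 43.6800 (V=1.1282). Price 5.7436; hedge Δ=0.6219, bond B=-24.1088.
The time-0 hedge costs 5.7436, which is the no-arbitrage price.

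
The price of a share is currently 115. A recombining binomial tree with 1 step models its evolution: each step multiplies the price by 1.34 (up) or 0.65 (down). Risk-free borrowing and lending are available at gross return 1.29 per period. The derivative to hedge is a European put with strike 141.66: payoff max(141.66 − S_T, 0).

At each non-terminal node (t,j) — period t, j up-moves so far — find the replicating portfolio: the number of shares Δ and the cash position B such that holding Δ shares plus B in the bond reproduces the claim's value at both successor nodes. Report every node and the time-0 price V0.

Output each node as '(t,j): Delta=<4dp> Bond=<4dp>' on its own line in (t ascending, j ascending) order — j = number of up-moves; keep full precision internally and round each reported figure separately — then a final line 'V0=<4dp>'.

(0,0): Delta=-0.8432 Bond=100.7296
V0=3.7586

Under the risk-neutral measure, an up-move has probability p* = (R−d)/(u−d) = 0.9275 and values discount at R = 1.29.
Payoff layer (t=1): V(1,0)=66.9100, V(1,1)=0.0000
(0,0): S=115.0000. Δ = (V_up−V_dn)/(S_up−S_dn) = (0.0000−66.9100)/(154.1000−74.7500) = -0.8432. V = [p*·0.0000 + (1−p*)·66.9100]/1.29 = 3.7586. B = V − Δ·S = 100.7296.
Each (Δ,B) replicates both successor values, so the strategy is self-financing and V0 is arbitrage-free.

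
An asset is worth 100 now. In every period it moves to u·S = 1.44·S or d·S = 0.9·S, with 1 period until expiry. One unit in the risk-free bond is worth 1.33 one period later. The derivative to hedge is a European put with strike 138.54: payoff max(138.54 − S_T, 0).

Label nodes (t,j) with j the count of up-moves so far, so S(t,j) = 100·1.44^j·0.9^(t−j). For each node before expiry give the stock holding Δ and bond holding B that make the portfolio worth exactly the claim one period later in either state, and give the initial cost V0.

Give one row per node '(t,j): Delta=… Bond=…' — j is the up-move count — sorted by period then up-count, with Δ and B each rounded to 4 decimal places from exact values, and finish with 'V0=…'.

No-arbitrage ⇒ martingale measure with p* = (R−d)/(u−d) = 0.7963.
Terminal payoffs: V(1,0)=48.5400, V(1,1)=0.0000
(0,0): S=100.0000. Δ = (V_up−V_dn)/(S_up−S_dn) = (0.0000−48.5400)/(144.0000−90.0000) = -0.8989. V = [p*·0.0000 + (1−p*)·48.5400]/1.33 = 7.4344. B = V − Δ·S = 97.3233.
Root portfolio cost Δ·100+B reproduces V0=7.4344.

(0,0): Delta=-0.8989 Bond=97.3233
V0=7.4344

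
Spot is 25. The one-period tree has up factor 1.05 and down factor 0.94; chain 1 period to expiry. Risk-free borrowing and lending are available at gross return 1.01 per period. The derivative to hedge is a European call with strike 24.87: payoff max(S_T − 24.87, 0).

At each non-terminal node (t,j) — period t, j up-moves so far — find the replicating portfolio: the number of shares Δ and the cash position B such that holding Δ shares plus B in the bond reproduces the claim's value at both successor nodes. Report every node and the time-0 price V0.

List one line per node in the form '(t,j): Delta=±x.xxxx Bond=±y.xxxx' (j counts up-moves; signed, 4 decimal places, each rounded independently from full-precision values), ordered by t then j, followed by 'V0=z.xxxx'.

No-arbitrage ⇒ martingale measure with p* = (R−d)/(u−d) = 0.6364.
At expiry t=1: V(1,0)=0.0000, V(1,1)=1.3800
  t=0,j=0: stock 25.0000 → up 26.2500 (V=1.3800), down 23.5000 (V=0.0000). Price 0.8695; hedge Δ=0.5018, bond B=-11.6760.
Root portfolio cost Δ·25+B reproduces V0=0.8695.

(0,0): Delta=0.5018 Bond=-11.6760
V0=0.8695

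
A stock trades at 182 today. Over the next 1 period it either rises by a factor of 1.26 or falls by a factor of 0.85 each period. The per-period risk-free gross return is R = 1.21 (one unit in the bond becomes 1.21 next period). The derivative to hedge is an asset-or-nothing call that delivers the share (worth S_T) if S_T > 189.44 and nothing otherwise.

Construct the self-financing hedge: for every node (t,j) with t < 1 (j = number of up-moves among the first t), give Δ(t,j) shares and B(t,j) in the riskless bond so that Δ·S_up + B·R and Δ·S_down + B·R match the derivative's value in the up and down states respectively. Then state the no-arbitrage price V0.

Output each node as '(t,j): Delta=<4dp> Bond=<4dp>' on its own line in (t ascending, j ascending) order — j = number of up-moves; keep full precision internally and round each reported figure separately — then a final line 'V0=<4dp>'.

(0,0): Delta=3.0732 Bond=-392.9087
V0=166.4084

The replicating-portfolio and risk-neutral prices coincide; use p* = (1.21−0.85)/(1.26−0.85) = 0.8780 for the latter.
Payoff layer (t=1): V(1,0)=0.0000, V(1,1)=229.3200
  t=0,j=0: stock 182.0000 → up 229.3200 (V=229.3200), down 154.7000 (V=0.0000). Price 166.4084; hedge Δ=3.0732, bond B=-392.9087.
Each (Δ,B) replicates both successor values, so the strategy is self-financing and V0 is arbitrage-free.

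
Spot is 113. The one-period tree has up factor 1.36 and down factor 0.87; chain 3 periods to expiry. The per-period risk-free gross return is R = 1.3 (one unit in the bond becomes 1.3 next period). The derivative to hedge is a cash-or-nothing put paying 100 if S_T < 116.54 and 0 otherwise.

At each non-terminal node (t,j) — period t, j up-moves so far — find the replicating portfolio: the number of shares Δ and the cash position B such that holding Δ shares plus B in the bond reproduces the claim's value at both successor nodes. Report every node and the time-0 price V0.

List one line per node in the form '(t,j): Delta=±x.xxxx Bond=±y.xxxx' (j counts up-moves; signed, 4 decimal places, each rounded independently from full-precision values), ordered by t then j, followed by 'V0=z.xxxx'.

(0,0): Delta=-0.2297 Bond=27.8325
(1,0): Delta=-1.4013 Bond=151.3669
(1,1): Delta=-0.1251 Bond=20.1100
(2,0): Delta=0.0000 Bond=76.9231
(2,1): Delta=-1.5264 Bond=213.5008
(2,2): Delta=0.0000 Bond=0.0000
V0=1.8803

The replicating-portfolio and risk-neutral prices coincide; use p* = (1.3−0.87)/(1.36−0.87) = 0.8776 for the latter.
Terminal values V(3,·): V(3,0)=100.0000, V(3,1)=100.0000, V(3,2)=0.0000, V(3,3)=0.0000
Node (2,0) S=85.5297: V=(p*·100.0000+(1−p*)·100.0000)/1.3=76.9231; Δ=(100.0000−100.0000)/(116.3204−74.4108)=0.0000; B=V−Δ·S=76.9231
Node (2,1) S=133.7016: V=(p*·0.0000+(1−p*)·100.0000)/1.3=9.4192; Δ=(0.0000−100.0000)/(181.8342−116.3204)=-1.5264; B=V−Δ·S=213.5008
Node (2,2) S=209.0048: V=(p*·0.0000+(1−p*)·0.0000)/1.3=0.0000; Δ=(0.0000−0.0000)/(284.2465−181.8342)=0.0000; B=V−Δ·S=0.0000
Node (1,0) S=98.3100: V=(p*·9.4192+(1−p*)·76.9231)/1.3=13.6038; Δ=(9.4192−76.9231)/(133.7016−85.5297)=-1.4013; B=V−Δ·S=151.3669
Node (1,1) S=153.6800: V=(p*·0.0000+(1−p*)·9.4192)/1.3=0.8872; Δ=(0.0000−9.4192)/(209.0048−133.7016)=-0.1251; B=V−Δ·S=20.1100
Node (0,0) S=113.0000: V=(p*·0.8872+(1−p*)·13.6038)/1.3=1.8803; Δ=(0.8872−13.6038)/(153.6800−98.3100)=-0.2297; B=V−Δ·S=27.8325
Self-financing check: at every node Δ·S+B equals the discounted successor values.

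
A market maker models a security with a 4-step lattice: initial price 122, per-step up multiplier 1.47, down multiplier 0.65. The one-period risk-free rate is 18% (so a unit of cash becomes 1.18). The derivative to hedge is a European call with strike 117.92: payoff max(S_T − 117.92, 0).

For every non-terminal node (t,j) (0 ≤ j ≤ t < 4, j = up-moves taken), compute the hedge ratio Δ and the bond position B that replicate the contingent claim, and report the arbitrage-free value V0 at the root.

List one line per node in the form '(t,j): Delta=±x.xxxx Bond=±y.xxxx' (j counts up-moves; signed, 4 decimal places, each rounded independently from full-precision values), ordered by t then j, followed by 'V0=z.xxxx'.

(0,0): Delta=0.8833 Bond=-40.7020
(1,0): Delta=0.6182 Bond=-27.0030
(1,1): Delta=0.9475 Bond=-59.5328
(2,0): Delta=0.0000 Bond=0.0000
(2,1): Delta=0.7677 Bond=-49.2983
(2,2): Delta=0.9909 Bond=-81.7121
(3,0): Delta=0.0000 Bond=0.0000
(3,1): Delta=0.0000 Bond=0.0000
(3,2): Delta=0.9535 Bond=-90.0019
(3,3): Delta=1.0000 Bond=-99.9322
V0=67.0613

No-arbitrage ⇒ martingale measure with p* = (R−d)/(u−d) = 0.6463.
At expiry t=4: V(4,0)=0.0000, V(4,1)=0.0000, V(4,2)=0.0000, V(4,3)=133.9783, V(4,4)=451.7576
Node (3,0) S=33.5042: V=(p*·0.0000+(1−p*)·0.0000)/1.18=0.0000; Δ=(0.0000−0.0000)/(49.2512−21.7778)=0.0000; B=V−Δ·S=0.0000
Node (3,1) S=75.7712: V=(p*·0.0000+(1−p*)·0.0000)/1.18=0.0000; Δ=(0.0000−0.0000)/(111.3836−49.2512)=0.0000; B=V−Δ·S=0.0000
Node (3,2) S=171.3594: V=(p*·133.9783+(1−p*)·0.0000)/1.18=73.3862; Δ=(133.9783−0.0000)/(251.8983−111.3836)=0.9535; B=V−Δ·S=-90.0019
Node (3,3) S=387.5358: V=(p*·451.7576+(1−p*)·133.9783)/1.18=287.6036; Δ=(451.7576−133.9783)/(569.6776−251.8983)=1.0000; B=V−Δ·S=-99.9322
Node (2,0) S=51.5450: V=(p*·0.0000+(1−p*)·0.0000)/1.18=0.0000; Δ=(0.0000−0.0000)/(75.7712−33.5042)=0.0000; B=V−Δ·S=0.0000
Node (2,1) S=116.5710: V=(p*·73.3862+(1−p*)·0.0000)/1.18=40.1971; Δ=(73.3862−0.0000)/(171.3594−75.7712)=0.7677; B=V−Δ·S=-49.2983
Node (2,2) S=263.6298: V=(p*·287.6036+(1−p*)·73.3862)/1.18=179.5286; Δ=(287.6036−73.3862)/(387.5358−171.3594)=0.9909; B=V−Δ·S=-81.7121
Node (1,0) S=79.3000: V=(p*·40.1971+(1−p*)·0.0000)/1.18=22.0178; Δ=(40.1971−0.0000)/(116.5710−51.5450)=0.6182; B=V−Δ·S=-27.0030
Node (1,1) S=179.3400: V=(p*·179.5286+(1−p*)·40.1971)/1.18=110.3838; Δ=(179.5286−40.1971)/(263.6298−116.5710)=0.9475; B=V−Δ·S=-59.5328
Node (0,0) S=122.0000: V=(p*·110.3838+(1−p*)·22.0178)/1.18=67.0613; Δ=(110.3838−22.0178)/(179.3400−79.3000)=0.8833; B=V−Δ·S=-40.7020
Root portfolio cost Δ·122+B reproduces V0=67.0613.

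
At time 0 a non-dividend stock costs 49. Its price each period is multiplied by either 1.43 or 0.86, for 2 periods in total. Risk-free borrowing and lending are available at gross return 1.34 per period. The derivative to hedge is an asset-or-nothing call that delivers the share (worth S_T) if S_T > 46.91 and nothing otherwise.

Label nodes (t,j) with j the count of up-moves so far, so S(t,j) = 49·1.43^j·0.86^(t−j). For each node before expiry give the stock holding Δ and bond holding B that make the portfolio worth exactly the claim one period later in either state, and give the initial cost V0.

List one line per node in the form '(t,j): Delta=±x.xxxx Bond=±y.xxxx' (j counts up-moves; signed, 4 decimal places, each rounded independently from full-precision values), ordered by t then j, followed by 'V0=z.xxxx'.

(0,0): Delta=1.1529 Bond=-7.9949
(1,0): Delta=2.5088 Bond=-67.8499
(1,1): Delta=1.0000 Bond=0.0000
V0=48.4968

Risk-neutral probability p* = (R−d)/(u−d) = (1.34−0.86)/(1.43−0.86) = 0.8421.
At expiry t=2: V(2,0)=0.0000, V(2,1)=60.2602, V(2,2)=100.2001
  t=1,j=0: stock 42.1400 → up 60.2602 (V=60.2602), down 36.2404 (V=0.0000). Price 37.8697; hedge Δ=2.5088, bond B=-67.8499.
  t=1,j=1: stock 70.0700 → up 100.2001 (V=100.2001), down 60.2602 (V=60.2602). Price 70.0700; hedge Δ=1.0000, bond B=0.0000.
  t=0,j=0: stock 49.0000 → up 70.0700 (V=70.0700), down 42.1400 (V=37.8697). Price 48.4968; hedge Δ=1.1529, bond B=-7.9949.
Root portfolio cost Δ·49+B reproduces V0=48.4968.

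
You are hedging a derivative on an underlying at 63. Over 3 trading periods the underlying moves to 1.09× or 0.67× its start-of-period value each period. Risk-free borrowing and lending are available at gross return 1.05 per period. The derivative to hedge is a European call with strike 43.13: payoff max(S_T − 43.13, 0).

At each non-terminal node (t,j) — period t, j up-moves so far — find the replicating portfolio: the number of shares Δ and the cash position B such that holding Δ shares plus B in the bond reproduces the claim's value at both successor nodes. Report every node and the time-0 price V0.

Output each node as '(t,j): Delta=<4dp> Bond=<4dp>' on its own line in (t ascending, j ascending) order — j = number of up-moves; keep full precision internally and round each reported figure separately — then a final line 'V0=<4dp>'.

(0,0): Delta=0.9236 Bond=-32.1657
(1,0): Delta=0.3412 Bond=-9.1897
(1,1): Delta=0.9613 Bond=-36.3618
(2,0): Delta=0.0000 Bond=0.0000
(2,1): Delta=0.3633 Bond=-10.6649
(2,2): Delta=1.0000 Bond=-41.0762
V0=26.0224

Since d<R<u, set p* = (R−d)/(u−d) = 0.9048; price each node as the discounted p*-expectation of its children.
At expiry t=3: V(3,0)=0.0000, V(3,1)=0.0000, V(3,2)=7.0197, V(3,3)=38.4568
(2,0): S=28.2807. Δ = (V_up−V_dn)/(S_up−S_dn) = (0.0000−0.0000)/(30.8260−18.9481) = 0.0000. V = [p*·0.0000 + (1−p*)·0.0000]/1.05 = 0.0000. B = V − Δ·S = 0.0000.
(2,1): S=46.0089. Δ = (V_up−V_dn)/(S_up−S_dn) = (7.0197−0.0000)/(50.1497−30.8260) = 0.3633. V = [p*·7.0197 + (1−p*)·0.0000]/1.05 = 6.0487. B = V − Δ·S = -10.6649.
(2,2): S=74.8503. Δ = (V_up−V_dn)/(S_up−S_dn) = (38.4568−7.0197)/(81.5868−50.1497) = 1.0000. V = [p*·38.4568 + (1−p*)·7.0197]/1.05 = 33.7741. B = V − Δ·S = -41.0762.
(1,0): S=42.2100. Δ = (V_up−V_dn)/(S_up−S_dn) = (6.0487−0.0000)/(46.0089−28.2807) = 0.3412. V = [p*·6.0487 + (1−p*)·0.0000]/1.05 = 5.2121. B = V − Δ·S = -9.1897.
(1,1): S=68.6700. Δ = (V_up−V_dn)/(S_up−S_dn) = (33.7741−6.0487)/(74.8503−46.0089) = 0.9613. V = [p*·33.7741 + (1−p*)·6.0487]/1.05 = 29.6510. B = V − Δ·S = -36.3618.
(0,0): S=63.0000. Δ = (V_up−V_dn)/(S_up−S_dn) = (29.6510−5.2121)/(68.6700−42.2100) = 0.9236. V = [p*·29.6510 + (1−p*)·5.2121]/1.05 = 26.0224. B = V − Δ·S = -32.1657.
The time-0 hedge costs 26.0224, which is the no-arbitrage price.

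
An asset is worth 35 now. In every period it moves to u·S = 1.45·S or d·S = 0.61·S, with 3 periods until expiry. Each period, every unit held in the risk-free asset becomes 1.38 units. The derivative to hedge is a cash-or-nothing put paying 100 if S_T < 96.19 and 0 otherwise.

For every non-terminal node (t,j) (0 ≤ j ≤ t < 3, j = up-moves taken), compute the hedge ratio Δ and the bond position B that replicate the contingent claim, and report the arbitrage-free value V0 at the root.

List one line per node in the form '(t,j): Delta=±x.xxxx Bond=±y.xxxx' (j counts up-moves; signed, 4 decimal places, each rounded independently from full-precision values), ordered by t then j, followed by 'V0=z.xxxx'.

Risk-neutral probability p* = (R−d)/(u−d) = (1.38−0.61)/(1.45−0.61) = 0.9167.
Terminal values V(3,·): V(3,0)=100.0000, V(3,1)=100.0000, V(3,2)=100.0000, V(3,3)=0.0000
Node (2,0) S=13.0235: V=(p*·100.0000+(1−p*)·100.0000)/1.38=72.4638; Δ=(100.0000−100.0000)/(18.8841−7.9443)=0.0000; B=V−Δ·S=72.4638
Node (2,1) S=30.9575: V=(p*·100.0000+(1−p*)·100.0000)/1.38=72.4638; Δ=(100.0000−100.0000)/(44.8884−18.8841)=0.0000; B=V−Δ·S=72.4638
Node (2,2) S=73.5875: V=(p*·0.0000+(1−p*)·100.0000)/1.38=6.0386; Δ=(0.0000−100.0000)/(106.7019−44.8884)=-1.6178; B=V−Δ·S=125.0863
Node (1,0) S=21.3500: V=(p*·72.4638+(1−p*)·72.4638)/1.38=52.5100; Δ=(72.4638−72.4638)/(30.9575−13.0235)=0.0000; B=V−Δ·S=52.5100
Node (1,1) S=50.7500: V=(p*·6.0386+(1−p*)·72.4638)/1.38=8.3870; Δ=(6.0386−72.4638)/(73.5875−30.9575)=-1.5582; B=V−Δ·S=87.4645
Node (0,0) S=35.0000: V=(p*·8.3870+(1−p*)·52.5100)/1.38=8.7420; Δ=(8.3870−52.5100)/(50.7500−21.3500)=-1.5008; B=V−Δ·S=61.2693
Self-financing check: at every node Δ·S+B equals the discounted successor values.

(0,0): Delta=-1.5008 Bond=61.2693
(1,0): Delta=0.0000 Bond=52.5100
(1,1): Delta=-1.5582 Bond=87.4645
(2,0): Delta=0.0000 Bond=72.4638
(2,1): Delta=0.0000 Bond=72.4638
(2,2): Delta=-1.6178 Bond=125.0863
V0=8.7420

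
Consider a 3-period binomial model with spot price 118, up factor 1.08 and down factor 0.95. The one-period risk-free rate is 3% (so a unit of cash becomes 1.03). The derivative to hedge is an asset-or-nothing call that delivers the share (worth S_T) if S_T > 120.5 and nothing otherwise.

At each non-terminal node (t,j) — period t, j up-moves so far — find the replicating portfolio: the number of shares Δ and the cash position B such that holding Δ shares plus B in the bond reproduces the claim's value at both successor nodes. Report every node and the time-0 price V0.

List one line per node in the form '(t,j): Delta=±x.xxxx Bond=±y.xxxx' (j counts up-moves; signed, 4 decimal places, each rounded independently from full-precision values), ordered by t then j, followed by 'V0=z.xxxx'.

No-arbitrage ⇒ martingale measure with p* = (R−d)/(u−d) = 0.6154.
Terminal payoffs: V(3,0)=0.0000, V(3,1)=0.0000, V(3,2)=130.7534, V(3,3)=148.6460
Node (2,0) S=106.4950: V=(p*·0.0000+(1−p*)·0.0000)/1.03=0.0000; Δ=(0.0000−0.0000)/(115.0146−101.1702)=0.0000; B=V−Δ·S=0.0000
Node (2,1) S=121.0680: V=(p*·130.7534+(1−p*)·0.0000)/1.03=78.1201; Δ=(130.7534−0.0000)/(130.7534−115.0146)=8.3077; B=V−Δ·S=-927.6756
Node (2,2) S=137.6352: V=(p*·148.6460+(1−p*)·130.7534)/1.03=137.6352; Δ=(148.6460−130.7534)/(148.6460−130.7534)=1.0000; B=V−Δ·S=0.0000
Node (1,0) S=112.1000: V=(p*·78.1201+(1−p*)·0.0000)/1.03=46.6737; Δ=(78.1201−0.0000)/(121.0680−106.4950)=5.3606; B=V−Δ·S=-554.2498
Node (1,1) S=127.4400: V=(p*·137.6352+(1−p*)·78.1201)/1.03=111.4027; Δ=(137.6352−78.1201)/(137.6352−121.0680)=3.5923; B=V−Δ·S=-346.4061
Node (0,0) S=118.0000: V=(p*·111.4027+(1−p*)·46.6737)/1.03=83.9873; Δ=(111.4027−46.6737)/(127.4400−112.1000)=4.2196; B=V−Δ·S=-413.9282
Self-financing check: at every node Δ·S+B equals the discounted successor values.

(0,0): Delta=4.2196 Bond=-413.9282
(1,0): Delta=5.3606 Bond=-554.2498
(1,1): Delta=3.5923 Bond=-346.4061
(2,0): Delta=0.0000 Bond=0.0000
(2,1): Delta=8.3077 Bond=-927.6756
(2,2): Delta=1.0000 Bond=0.0000
V0=83.9873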